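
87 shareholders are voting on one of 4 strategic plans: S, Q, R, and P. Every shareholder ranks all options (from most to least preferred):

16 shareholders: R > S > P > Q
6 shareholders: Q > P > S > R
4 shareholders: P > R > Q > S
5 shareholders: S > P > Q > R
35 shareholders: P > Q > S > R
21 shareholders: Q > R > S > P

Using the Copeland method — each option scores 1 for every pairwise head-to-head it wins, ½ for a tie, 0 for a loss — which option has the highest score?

S: beats R; loses to Q and P → score 1.
Q: beats S and R; loses to P → score 2.
R: loses to S, Q, and P → score 0.
P: beats S, Q, and R → score 3.
P has the best pairwise record.

P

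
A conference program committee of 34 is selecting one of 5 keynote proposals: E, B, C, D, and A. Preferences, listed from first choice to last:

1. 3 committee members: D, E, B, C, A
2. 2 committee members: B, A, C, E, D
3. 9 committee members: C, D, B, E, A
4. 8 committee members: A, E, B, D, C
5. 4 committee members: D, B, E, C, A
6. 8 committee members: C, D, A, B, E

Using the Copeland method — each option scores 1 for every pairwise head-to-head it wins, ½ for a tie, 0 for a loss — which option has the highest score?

C

E: loses to B, C, D, and A → score 0.
B: beats E and A; ties C; loses to D → score 2.5.
C: beats E, D, and A; ties B → score 3.5.
D: beats E, B, and A; loses to C → score 3.
A: beats E; loses to B, C, and D → score 1.
C has the best pairwise record.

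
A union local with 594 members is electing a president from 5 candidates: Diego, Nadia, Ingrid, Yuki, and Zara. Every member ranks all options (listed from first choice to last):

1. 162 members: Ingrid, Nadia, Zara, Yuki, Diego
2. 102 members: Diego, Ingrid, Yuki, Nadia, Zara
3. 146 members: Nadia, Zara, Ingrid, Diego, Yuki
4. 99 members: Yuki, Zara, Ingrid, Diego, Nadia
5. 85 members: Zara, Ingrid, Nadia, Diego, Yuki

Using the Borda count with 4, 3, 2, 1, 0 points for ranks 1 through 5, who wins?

Ingrid

Diego: 162·0 + 102·4 + 146·1 + 99·1 + 85·1 = 738
Nadia: 162·3 + 102·1 + 146·4 + 99·0 + 85·2 = 1342
Ingrid: 162·4 + 102·3 + 146·2 + 99·2 + 85·3 = 1699
Yuki: 162·1 + 102·2 + 146·0 + 99·4 + 85·0 = 762
Zara: 162·2 + 102·0 + 146·3 + 99·3 + 85·4 = 1399
Ingrid has the highest Borda score (1699).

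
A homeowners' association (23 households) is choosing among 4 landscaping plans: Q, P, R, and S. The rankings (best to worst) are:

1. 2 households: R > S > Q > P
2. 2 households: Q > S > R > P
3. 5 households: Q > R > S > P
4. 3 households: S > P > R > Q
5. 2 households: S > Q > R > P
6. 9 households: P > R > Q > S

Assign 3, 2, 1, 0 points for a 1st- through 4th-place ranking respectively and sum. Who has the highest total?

R

Q: 2·1 + 2·3 + 5·3 + 3·0 + 2·2 + 9·1 = 36
P: 2·0 + 2·0 + 5·0 + 3·2 + 2·0 + 9·3 = 33
R: 2·3 + 2·1 + 5·2 + 3·1 + 2·1 + 9·2 = 41
S: 2·2 + 2·2 + 5·1 + 3·3 + 2·3 + 9·0 = 28
R has the highest Borda score (41).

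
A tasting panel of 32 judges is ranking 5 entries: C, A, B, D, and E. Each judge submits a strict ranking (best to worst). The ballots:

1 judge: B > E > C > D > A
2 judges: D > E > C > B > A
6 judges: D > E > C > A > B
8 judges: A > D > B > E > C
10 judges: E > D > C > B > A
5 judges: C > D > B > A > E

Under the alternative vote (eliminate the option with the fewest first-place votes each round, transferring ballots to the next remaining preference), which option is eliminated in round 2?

Round 1: C 5, A 8, B 1, D 8, E 10. Eliminate B.
Round 2: C 5, A 8, D 8, E 11. Eliminate C.

C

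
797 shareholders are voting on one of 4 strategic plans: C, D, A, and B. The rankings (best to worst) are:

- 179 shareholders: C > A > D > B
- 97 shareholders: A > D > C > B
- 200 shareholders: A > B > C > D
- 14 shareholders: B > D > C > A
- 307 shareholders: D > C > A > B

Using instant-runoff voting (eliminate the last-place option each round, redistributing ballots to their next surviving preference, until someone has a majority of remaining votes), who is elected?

A

Round 1: C 179, D 307, A 297, B 14. Eliminate B.
Round 2: C 179, D 321, A 297. Eliminate C.
Round 3: D 321, A 476. A has a majority.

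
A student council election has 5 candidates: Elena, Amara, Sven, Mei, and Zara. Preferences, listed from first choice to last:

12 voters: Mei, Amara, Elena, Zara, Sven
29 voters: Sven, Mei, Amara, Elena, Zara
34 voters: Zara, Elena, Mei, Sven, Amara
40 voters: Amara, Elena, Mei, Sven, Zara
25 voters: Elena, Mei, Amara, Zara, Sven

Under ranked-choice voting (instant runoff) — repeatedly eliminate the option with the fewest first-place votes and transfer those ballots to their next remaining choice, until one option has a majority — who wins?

Round 1: Elena 25, Amara 40, Sven 29, Mei 12, Zara 34. Eliminate Mei.
Round 2: Elena 25, Amara 52, Sven 29, Zara 34. Eliminate Elena.
Round 3: Amara 77, Sven 29, Zara 34. Amara has a majority.

Amara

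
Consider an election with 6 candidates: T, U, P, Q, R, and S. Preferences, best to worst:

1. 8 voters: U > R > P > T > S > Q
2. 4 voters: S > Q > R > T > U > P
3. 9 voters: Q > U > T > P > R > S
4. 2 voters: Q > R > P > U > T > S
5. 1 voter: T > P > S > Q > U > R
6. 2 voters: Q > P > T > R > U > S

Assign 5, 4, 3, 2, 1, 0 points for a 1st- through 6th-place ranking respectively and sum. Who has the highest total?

T: 8·2 + 4·2 + 9·3 + 2·1 + 1·5 + 2·3 = 64
U: 8·5 + 4·1 + 9·4 + 2·2 + 1·1 + 2·1 = 87
P: 8·3 + 4·0 + 9·2 + 2·3 + 1·4 + 2·4 = 60
Q: 8·0 + 4·4 + 9·5 + 2·5 + 1·2 + 2·5 = 83
R: 8·4 + 4·3 + 9·1 + 2·4 + 1·0 + 2·2 = 65
S: 8·1 + 4·5 + 9·0 + 2·0 + 1·3 + 2·0 = 31
U has the highest Borda score (87).

U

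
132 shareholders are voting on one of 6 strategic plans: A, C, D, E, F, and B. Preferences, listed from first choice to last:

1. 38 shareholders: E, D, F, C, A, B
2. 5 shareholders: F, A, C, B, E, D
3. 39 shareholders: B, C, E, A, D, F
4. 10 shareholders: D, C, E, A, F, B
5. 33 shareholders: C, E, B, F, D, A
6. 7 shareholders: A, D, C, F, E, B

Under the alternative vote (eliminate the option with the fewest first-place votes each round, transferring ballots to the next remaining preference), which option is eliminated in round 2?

Round 1: A 7, C 33, D 10, E 38, F 5, B 39. Eliminate F.
Round 2: A 12, C 33, D 10, E 38, B 39. Eliminate D.

D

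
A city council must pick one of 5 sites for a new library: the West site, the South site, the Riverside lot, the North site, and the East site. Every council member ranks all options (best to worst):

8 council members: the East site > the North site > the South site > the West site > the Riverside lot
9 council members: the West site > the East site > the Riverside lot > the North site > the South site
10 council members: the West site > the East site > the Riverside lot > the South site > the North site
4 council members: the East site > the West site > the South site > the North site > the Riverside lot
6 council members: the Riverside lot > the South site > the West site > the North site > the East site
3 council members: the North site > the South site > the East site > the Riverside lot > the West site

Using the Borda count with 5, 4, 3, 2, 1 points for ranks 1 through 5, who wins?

the East site

the West site: 8·2 + 9·5 + 10·5 + 4·4 + 6·3 + 3·1 = 148
the South site: 8·3 + 9·1 + 10·2 + 4·3 + 6·4 + 3·4 = 101
the Riverside lot: 8·1 + 9·3 + 10·3 + 4·1 + 6·5 + 3·2 = 105
the North site: 8·4 + 9·2 + 10·1 + 4·2 + 6·2 + 3·5 = 95
the East site: 8·5 + 9·4 + 10·4 + 4·5 + 6·1 + 3·3 = 151
the East site has the highest Borda score (151).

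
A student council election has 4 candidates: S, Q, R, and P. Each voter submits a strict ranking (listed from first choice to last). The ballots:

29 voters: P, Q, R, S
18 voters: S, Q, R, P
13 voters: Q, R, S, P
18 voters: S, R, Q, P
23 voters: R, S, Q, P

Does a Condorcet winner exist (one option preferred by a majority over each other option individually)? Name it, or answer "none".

none

Checking pairwise contests:
R beats S 65–36.
S beats Q 59–42.
Q beats R 60–41.
S beats P 72–29.
Every option loses at least one head-to-head, so there is no Condorcet winner.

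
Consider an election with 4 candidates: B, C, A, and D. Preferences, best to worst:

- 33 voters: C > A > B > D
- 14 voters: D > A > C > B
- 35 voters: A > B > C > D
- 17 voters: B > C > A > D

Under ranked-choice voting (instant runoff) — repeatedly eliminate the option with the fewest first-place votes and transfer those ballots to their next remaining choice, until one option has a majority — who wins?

Round 1: B 17, C 33, A 35, D 14. Eliminate D.
Round 2: B 17, C 33, A 49. Eliminate B.
Round 3: C 50, A 49. C has a majority.

C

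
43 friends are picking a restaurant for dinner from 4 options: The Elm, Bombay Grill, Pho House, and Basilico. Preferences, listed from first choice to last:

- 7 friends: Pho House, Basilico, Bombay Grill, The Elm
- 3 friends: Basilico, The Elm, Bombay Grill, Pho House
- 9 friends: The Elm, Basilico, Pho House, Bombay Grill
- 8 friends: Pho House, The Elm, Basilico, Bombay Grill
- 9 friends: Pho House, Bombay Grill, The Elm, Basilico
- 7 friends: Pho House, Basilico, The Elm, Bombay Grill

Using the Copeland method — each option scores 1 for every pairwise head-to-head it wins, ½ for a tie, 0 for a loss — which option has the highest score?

Pho House

The Elm: beats Bombay Grill and Basilico; loses to Pho House → score 2.
Bombay Grill: loses to The Elm, Pho House, and Basilico → score 0.
Pho House: beats The Elm, Bombay Grill, and Basilico → score 3.
Basilico: beats Bombay Grill; loses to The Elm and Pho House → score 1.
Pho House has the best pairwise record.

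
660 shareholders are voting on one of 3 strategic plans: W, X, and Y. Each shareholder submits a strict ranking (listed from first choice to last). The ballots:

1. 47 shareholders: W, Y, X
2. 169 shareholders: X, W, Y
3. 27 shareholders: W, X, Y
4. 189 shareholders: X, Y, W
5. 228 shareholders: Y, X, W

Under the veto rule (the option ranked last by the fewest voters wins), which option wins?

X

Last-place votes: W 417, X 47, Y 196.
X is ranked last by the fewest voters, so X wins.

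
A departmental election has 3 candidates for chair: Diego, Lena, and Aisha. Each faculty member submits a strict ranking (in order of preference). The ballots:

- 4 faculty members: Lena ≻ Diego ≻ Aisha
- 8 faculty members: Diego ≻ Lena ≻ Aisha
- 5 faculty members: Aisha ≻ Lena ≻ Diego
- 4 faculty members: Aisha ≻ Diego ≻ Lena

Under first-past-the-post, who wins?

First-place votes: Diego 8, Lena 4, Aisha 9.
Aisha has the most first-place votes.

Aisha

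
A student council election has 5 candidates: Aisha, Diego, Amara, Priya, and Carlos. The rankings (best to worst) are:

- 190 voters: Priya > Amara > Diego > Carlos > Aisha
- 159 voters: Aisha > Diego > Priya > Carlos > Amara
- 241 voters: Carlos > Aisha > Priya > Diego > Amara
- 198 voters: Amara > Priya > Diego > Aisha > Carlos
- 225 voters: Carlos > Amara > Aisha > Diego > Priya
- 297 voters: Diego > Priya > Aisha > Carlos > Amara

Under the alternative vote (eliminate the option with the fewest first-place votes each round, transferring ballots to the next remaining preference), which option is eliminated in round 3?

Round 1: Aisha 159, Diego 297, Amara 198, Priya 190, Carlos 466. Eliminate Aisha.
Round 2: Diego 456, Amara 198, Priya 190, Carlos 466. Eliminate Priya.
Round 3: Diego 456, Amara 388, Carlos 466. Eliminate Amara.

Amara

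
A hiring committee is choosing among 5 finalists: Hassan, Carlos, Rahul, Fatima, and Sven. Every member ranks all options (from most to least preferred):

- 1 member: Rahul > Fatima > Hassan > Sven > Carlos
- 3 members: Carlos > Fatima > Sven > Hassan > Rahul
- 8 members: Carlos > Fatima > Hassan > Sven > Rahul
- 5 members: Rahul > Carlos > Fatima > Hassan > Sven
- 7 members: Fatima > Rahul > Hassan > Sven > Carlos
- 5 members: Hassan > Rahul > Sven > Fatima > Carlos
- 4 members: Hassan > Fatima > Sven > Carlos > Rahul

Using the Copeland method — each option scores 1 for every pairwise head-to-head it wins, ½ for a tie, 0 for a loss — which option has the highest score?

Hassan: beats Carlos, Rahul, and Sven; loses to Fatima → score 3.
Carlos: loses to Hassan, Rahul, Fatima, and Sven → score 0.
Rahul: beats Carlos and Sven; loses to Hassan and Fatima → score 2.
Fatima: beats Hassan, Carlos, Rahul, and Sven → score 4.
Sven: beats Carlos; loses to Hassan, Rahul, and Fatima → score 1.
Fatima has the best pairwise record.

Fatima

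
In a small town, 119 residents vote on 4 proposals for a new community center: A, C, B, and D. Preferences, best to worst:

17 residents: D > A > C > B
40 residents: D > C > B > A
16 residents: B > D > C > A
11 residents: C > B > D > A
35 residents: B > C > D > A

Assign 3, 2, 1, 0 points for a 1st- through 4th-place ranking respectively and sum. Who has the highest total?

A: 17·2 + 40·0 + 16·0 + 11·0 + 35·0 = 34
C: 17·1 + 40·2 + 16·1 + 11·3 + 35·2 = 216
B: 17·0 + 40·1 + 16·3 + 11·2 + 35·3 = 215
D: 17·3 + 40·3 + 16·2 + 11·1 + 35·1 = 249
D has the highest Borda score (249).

D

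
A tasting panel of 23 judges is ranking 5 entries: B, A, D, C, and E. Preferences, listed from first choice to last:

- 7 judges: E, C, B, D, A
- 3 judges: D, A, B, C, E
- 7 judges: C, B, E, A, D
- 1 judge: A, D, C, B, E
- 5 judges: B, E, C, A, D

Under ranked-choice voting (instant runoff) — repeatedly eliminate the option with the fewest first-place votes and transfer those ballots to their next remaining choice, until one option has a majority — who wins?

C

Round 1: B 5, A 1, D 3, C 7, E 7. Eliminate A.
Round 2: B 5, D 4, C 7, E 7. Eliminate D.
Round 3: B 8, C 8, E 7. Eliminate E.
Round 4: B 8, C 15. C has a majority.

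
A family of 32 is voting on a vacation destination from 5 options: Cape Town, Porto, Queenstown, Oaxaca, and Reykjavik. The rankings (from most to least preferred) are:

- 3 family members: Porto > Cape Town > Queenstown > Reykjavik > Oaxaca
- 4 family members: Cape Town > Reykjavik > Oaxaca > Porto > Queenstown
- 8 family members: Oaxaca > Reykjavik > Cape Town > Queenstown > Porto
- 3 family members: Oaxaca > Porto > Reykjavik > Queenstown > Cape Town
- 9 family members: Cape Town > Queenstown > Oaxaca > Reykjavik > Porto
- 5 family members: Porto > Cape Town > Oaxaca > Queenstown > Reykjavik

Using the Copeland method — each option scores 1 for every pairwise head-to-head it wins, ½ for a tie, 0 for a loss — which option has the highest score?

Cape Town

Cape Town: beats Porto, Queenstown, Oaxaca, and Reykjavik → score 4.
Porto: loses to Cape Town, Queenstown, Oaxaca, and Reykjavik → score 0.
Queenstown: beats Porto and Reykjavik; loses to Cape Town and Oaxaca → score 2.
Oaxaca: beats Porto, Queenstown, and Reykjavik; loses to Cape Town → score 3.
Reykjavik: beats Porto; loses to Cape Town, Queenstown, and Oaxaca → score 1.
Cape Town has the best pairwise record.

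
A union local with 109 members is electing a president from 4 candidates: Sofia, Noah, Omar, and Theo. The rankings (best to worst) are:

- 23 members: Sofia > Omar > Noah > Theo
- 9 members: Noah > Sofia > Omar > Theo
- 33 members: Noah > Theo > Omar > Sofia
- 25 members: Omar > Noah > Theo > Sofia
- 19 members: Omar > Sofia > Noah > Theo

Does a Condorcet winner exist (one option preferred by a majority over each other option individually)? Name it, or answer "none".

Omar

Omar vs Sofia: 77–32 for Omar.
Omar vs Noah: 67–42 for Omar.
Omar vs Theo: 76–33 for Omar.
Omar beats every other option head-to-head.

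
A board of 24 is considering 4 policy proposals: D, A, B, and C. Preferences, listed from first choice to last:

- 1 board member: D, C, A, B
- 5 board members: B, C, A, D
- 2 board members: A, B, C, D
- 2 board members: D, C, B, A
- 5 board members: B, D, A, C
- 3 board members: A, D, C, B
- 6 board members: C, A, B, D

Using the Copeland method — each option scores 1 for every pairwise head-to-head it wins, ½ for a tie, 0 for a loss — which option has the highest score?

C

D: loses to A, B, and C → score 0.
A: beats D; ties B; loses to C → score 1.5.
B: beats D; ties A and C → score 2.
C: beats D and A; ties B → score 2.5.
C has the best pairwise record.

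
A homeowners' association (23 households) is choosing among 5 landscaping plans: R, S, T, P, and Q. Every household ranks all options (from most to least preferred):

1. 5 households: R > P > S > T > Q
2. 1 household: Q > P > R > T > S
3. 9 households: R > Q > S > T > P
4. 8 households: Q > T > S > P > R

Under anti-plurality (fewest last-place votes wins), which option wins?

T

Last-place votes: R 8, S 1, T 0, P 9, Q 5.
T is ranked last by the fewest voters, so T wins.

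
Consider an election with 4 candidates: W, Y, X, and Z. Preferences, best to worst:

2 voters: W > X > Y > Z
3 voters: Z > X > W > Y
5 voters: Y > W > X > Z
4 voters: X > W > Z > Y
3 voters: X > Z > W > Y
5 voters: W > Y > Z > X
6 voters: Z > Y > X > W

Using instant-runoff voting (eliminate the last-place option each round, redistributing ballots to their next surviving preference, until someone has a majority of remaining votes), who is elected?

Round 1: W 7, Y 5, X 7, Z 9. Eliminate Y.
Round 2: W 12, X 7, Z 9. Eliminate X.
Round 3: W 16, Z 12. W has a majority.

W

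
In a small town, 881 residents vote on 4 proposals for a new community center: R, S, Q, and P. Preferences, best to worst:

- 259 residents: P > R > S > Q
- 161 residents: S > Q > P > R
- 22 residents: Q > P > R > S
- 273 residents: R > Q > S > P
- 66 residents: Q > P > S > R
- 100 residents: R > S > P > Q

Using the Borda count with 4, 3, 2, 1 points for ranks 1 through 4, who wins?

R

R: 259·3 + 161·1 + 22·2 + 273·4 + 66·1 + 100·4 = 2540
S: 259·2 + 161·4 + 22·1 + 273·2 + 66·2 + 100·3 = 2162
Q: 259·1 + 161·3 + 22·4 + 273·3 + 66·4 + 100·1 = 2013
P: 259·4 + 161·2 + 22·3 + 273·1 + 66·3 + 100·2 = 2095
R has the highest Borda score (2540).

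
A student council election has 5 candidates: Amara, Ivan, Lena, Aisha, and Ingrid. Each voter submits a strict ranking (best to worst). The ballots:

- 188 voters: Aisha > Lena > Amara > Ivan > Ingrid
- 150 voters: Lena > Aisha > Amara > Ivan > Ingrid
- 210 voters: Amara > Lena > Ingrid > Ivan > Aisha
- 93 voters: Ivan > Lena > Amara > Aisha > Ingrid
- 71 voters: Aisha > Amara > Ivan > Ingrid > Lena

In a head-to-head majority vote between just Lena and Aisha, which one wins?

Lena

Voters preferring Lena to Aisha: 453; preferring Aisha to Lena: 259.
Lena wins the head-to-head.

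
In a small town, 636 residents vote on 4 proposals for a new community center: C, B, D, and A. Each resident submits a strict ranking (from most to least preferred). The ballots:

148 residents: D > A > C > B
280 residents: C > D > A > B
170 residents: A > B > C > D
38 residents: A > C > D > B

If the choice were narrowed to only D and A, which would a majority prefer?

Voters preferring D to A: 428; preferring A to D: 208.
D wins the head-to-head.

D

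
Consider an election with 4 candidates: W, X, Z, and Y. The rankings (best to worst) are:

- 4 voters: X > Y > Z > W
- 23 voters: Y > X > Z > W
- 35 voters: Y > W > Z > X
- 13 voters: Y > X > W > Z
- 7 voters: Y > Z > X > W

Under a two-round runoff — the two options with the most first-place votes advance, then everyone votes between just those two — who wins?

Round 1 first-place votes: W 0, X 4, Z 0, Y 78.
Y and X advance.
Runoff: Y is preferred to X by 78 voters; X by 4.
Y wins the runoff.

Y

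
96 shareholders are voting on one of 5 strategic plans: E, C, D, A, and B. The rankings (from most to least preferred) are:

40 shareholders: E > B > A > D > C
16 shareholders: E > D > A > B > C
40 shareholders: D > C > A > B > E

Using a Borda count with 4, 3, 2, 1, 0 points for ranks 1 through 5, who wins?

E: 40·4 + 16·4 + 40·0 = 224
C: 40·0 + 16·0 + 40·3 = 120
D: 40·1 + 16·3 + 40·4 = 248
A: 40·2 + 16·2 + 40·2 = 192
B: 40·3 + 16·1 + 40·1 = 176
D has the highest Borda score (248).

D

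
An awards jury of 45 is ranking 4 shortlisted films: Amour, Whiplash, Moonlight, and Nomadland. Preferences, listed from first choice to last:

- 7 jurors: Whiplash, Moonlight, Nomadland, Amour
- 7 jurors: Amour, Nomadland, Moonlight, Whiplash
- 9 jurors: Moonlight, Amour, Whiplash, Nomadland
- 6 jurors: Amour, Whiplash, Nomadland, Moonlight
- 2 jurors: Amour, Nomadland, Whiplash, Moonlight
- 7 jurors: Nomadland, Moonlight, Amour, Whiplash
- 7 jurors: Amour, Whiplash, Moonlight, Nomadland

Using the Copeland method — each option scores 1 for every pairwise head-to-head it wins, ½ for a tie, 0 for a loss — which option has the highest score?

Amour: beats Whiplash and Nomadland; loses to Moonlight → score 2.
Whiplash: beats Nomadland; loses to Amour and Moonlight → score 1.
Moonlight: beats Amour, Whiplash, and Nomadland → score 3.
Nomadland: loses to Amour, Whiplash, and Moonlight → score 0.
Moonlight has the best pairwise record.

Moonlight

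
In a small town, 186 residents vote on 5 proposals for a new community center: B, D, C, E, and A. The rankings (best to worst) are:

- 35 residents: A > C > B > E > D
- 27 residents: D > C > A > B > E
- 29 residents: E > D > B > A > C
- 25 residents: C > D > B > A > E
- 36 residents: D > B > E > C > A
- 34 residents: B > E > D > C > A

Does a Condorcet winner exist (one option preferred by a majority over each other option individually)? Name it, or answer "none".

none

Checking pairwise contests:
D beats B 117–69.
E beats D 98–88.
B beats C 99–87.
B beats E 157–29.
B beats A 124–62.
Every option loses at least one head-to-head, so there is no Condorcet winner.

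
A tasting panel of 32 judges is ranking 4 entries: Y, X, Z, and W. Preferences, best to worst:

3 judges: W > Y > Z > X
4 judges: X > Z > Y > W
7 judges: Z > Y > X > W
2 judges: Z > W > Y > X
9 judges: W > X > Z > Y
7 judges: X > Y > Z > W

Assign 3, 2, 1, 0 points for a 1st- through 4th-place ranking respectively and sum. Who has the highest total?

Y: 3·2 + 4·1 + 7·2 + 2·1 + 9·0 + 7·2 = 40
X: 3·0 + 4·3 + 7·1 + 2·0 + 9·2 + 7·3 = 58
Z: 3·1 + 4·2 + 7·3 + 2·3 + 9·1 + 7·1 = 54
W: 3·3 + 4·0 + 7·0 + 2·2 + 9·3 + 7·0 = 40
X has the highest Borda score (58).

X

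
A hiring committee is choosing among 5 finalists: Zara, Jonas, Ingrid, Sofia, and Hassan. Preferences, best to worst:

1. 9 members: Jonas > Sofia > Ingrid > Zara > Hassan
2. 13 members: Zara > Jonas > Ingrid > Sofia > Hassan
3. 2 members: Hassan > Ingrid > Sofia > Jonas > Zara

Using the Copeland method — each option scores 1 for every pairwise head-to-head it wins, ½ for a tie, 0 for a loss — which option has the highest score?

Zara

Zara: beats Jonas, Ingrid, Sofia, and Hassan → score 4.
Jonas: beats Ingrid, Sofia, and Hassan; loses to Zara → score 3.
Ingrid: beats Sofia and Hassan; loses to Zara and Jonas → score 2.
Sofia: beats Hassan; loses to Zara, Jonas, and Ingrid → score 1.
Hassan: loses to Zara, Jonas, Ingrid, and Sofia → score 0.
Zara has the best pairwise record.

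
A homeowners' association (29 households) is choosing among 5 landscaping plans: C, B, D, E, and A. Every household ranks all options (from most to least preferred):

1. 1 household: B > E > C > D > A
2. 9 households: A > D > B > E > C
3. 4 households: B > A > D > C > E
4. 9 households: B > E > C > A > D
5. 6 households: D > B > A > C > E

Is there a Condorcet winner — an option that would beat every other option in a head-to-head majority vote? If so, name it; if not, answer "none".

Checking pairwise contests:
B beats C 29–0.
D beats B 15–14.
A beats D 22–7.
B beats E 29–0.
B beats A 20–9.
Every option loses at least one head-to-head, so there is no Condorcet winner.

none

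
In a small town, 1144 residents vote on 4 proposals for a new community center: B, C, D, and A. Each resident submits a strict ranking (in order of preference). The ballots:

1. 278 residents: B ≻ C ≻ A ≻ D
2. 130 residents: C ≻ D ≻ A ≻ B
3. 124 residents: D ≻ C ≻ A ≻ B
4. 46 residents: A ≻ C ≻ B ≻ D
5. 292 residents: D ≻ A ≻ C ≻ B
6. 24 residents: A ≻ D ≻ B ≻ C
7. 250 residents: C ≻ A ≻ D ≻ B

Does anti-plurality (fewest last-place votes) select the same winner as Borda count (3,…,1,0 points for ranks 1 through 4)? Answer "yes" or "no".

Anti-plurality — last-place votes: B 796, C 24, D 324, A 0. Winner: A.
Borda — scores: B 904, C 2328, D 1806, A 1826. Winner: C.
The two methods disagree.

no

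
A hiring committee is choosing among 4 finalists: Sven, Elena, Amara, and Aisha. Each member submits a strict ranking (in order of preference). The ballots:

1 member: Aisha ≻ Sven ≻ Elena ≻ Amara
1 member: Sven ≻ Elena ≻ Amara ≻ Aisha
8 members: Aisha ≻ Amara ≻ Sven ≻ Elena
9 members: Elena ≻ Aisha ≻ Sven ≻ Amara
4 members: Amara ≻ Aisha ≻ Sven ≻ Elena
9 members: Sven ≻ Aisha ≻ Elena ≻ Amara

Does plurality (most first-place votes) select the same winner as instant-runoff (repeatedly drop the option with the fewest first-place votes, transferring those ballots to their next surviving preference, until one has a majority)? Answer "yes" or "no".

Plurality — first-place votes: Sven 10, Elena 9, Amara 4, Aisha 9. Winner: Sven.
Instant-runoff — R1 Sven 10, Elena 9, Amara 4, Aisha 9 (Amara out); R2 Sven 10, Elena 9, Aisha 13 (Elena out); R3 Sven 10, Aisha 22 (Aisha winner). Winner: Aisha.
The two methods disagree.

no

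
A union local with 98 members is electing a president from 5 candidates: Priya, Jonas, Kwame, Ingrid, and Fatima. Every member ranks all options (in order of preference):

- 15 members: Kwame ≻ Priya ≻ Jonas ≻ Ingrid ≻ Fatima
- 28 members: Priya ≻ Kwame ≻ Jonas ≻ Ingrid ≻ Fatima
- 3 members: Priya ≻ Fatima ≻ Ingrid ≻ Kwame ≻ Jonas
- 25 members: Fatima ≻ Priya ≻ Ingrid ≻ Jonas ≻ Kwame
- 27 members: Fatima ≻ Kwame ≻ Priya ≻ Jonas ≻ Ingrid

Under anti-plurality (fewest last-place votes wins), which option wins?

Priya

Last-place votes: Priya 0, Jonas 3, Kwame 25, Ingrid 27, Fatima 43.
Priya is ranked last by the fewest voters, so Priya wins.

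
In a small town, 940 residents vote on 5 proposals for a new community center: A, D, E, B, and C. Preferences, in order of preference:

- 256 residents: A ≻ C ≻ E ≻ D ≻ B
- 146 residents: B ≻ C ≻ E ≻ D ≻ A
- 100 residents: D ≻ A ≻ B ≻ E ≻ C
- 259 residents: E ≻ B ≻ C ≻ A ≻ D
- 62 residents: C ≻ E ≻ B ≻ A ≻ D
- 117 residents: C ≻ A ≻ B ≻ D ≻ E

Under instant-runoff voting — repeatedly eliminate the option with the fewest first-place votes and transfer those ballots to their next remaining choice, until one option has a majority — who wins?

Round 1: A 256, D 100, E 259, B 146, C 179. Eliminate D.
Round 2: A 356, E 259, B 146, C 179. Eliminate B.
Round 3: A 356, E 259, C 325. Eliminate E.
Round 4: A 356, C 584. C has a majority.

C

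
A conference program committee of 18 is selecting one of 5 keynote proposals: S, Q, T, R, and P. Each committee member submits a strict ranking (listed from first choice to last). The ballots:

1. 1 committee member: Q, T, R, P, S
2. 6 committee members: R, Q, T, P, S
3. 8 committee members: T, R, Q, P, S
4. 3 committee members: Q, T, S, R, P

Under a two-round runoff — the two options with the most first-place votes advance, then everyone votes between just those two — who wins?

T

Round 1 first-place votes: S 0, Q 4, T 8, R 6, P 0.
T and R advance.
Runoff: T is preferred to R by 12 voters; R by 6.
T wins the runoff.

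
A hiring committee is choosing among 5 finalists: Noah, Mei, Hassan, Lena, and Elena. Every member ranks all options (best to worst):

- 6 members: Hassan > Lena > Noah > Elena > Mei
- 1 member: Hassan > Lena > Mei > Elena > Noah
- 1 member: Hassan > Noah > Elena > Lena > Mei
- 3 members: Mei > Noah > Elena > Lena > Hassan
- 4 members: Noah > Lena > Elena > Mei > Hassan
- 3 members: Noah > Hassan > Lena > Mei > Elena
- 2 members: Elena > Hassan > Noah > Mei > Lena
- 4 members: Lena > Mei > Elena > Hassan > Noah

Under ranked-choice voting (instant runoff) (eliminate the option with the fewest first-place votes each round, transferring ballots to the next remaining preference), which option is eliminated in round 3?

Lena

Round 1: Noah 7, Mei 3, Hassan 8, Lena 4, Elena 2. Eliminate Elena.
Round 2: Noah 7, Mei 3, Hassan 10, Lena 4. Eliminate Mei.
Round 3: Noah 10, Hassan 10, Lena 4. Eliminate Lena.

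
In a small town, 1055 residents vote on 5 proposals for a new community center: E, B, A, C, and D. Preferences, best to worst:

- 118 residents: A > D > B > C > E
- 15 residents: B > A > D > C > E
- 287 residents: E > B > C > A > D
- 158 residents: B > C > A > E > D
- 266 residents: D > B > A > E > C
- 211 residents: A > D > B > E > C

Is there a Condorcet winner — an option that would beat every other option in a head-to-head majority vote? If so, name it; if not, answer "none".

Checking pairwise contests:
B beats E 768–287.
D beats B 595–460.
B beats A 726–329.
E beats C 764–291.
A beats D 789–266.
Every option loses at least one head-to-head, so there is no Condorcet winner.

none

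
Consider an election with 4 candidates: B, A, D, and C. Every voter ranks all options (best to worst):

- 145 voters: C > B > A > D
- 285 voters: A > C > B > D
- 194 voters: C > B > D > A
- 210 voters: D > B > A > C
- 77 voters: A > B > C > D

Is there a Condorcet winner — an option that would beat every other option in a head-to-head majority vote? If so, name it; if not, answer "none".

Checking pairwise contests:
C beats B 624–287.
B beats A 549–362.
B beats D 701–210.
A beats C 572–339.
Every option loses at least one head-to-head, so there is no Condorcet winner.

none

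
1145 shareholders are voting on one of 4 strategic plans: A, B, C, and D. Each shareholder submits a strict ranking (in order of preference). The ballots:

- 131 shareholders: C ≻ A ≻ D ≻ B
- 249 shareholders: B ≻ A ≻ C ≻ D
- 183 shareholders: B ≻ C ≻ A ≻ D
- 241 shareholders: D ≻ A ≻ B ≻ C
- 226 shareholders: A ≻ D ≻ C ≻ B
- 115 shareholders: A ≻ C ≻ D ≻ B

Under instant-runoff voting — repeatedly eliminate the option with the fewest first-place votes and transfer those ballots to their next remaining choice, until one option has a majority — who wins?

A

Round 1: A 341, B 432, C 131, D 241. Eliminate C.
Round 2: A 472, B 432, D 241. Eliminate D.
Round 3: A 713, B 432. A has a majority.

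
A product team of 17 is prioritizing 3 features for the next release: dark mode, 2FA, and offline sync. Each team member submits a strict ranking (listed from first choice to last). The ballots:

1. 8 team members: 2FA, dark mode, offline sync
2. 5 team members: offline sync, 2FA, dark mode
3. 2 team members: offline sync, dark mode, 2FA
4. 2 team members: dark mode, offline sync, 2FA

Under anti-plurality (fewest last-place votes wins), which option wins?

Last-place votes: dark mode 5, 2FA 4, offline sync 8.
2FA is ranked last by the fewest voters, so 2FA wins.

2FA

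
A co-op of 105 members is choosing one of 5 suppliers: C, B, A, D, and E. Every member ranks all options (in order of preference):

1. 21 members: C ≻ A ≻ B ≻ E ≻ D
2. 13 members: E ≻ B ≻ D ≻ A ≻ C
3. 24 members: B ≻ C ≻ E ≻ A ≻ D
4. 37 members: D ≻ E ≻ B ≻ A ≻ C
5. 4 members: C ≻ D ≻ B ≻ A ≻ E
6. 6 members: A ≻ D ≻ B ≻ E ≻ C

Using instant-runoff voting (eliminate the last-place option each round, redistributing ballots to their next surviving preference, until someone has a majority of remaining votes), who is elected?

B

Round 1: C 25, B 24, A 6, D 37, E 13. Eliminate A.
Round 2: C 25, B 24, D 43, E 13. Eliminate E.
Round 3: C 25, B 37, D 43. Eliminate C.
Round 4: B 58, D 47. B has a majority.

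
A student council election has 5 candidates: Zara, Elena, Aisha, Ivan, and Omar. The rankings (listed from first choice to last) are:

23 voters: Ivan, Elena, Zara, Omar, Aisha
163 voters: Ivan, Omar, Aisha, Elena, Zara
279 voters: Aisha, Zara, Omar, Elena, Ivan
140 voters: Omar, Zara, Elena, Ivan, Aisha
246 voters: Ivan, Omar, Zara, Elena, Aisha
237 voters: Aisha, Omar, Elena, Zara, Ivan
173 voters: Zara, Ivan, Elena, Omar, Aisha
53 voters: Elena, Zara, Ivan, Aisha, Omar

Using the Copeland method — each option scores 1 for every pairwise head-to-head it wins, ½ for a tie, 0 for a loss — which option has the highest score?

Zara: beats Elena and Ivan; loses to Aisha and Omar → score 2.
Elena: beats Ivan; loses to Zara, Aisha, and Omar → score 1.
Aisha: beats Zara and Elena; loses to Ivan and Omar → score 2.
Ivan: beats Aisha and Omar; loses to Zara and Elena → score 2.
Omar: beats Zara, Elena, and Aisha; loses to Ivan → score 3.
Omar has the best pairwise record.

Omar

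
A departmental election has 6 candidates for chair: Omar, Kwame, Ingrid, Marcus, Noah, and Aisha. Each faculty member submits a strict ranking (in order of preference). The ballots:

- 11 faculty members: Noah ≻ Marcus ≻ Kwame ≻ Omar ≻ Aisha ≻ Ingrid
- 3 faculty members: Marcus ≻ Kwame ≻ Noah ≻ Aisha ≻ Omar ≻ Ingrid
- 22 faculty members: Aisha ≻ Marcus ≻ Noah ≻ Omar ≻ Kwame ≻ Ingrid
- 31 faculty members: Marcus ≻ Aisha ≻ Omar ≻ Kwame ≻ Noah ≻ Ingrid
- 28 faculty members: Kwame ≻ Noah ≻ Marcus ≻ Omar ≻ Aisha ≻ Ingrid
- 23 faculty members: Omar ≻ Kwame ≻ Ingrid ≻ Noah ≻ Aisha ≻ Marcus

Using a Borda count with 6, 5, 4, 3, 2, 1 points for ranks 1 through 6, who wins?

Omar: 11·3 + 3·2 + 22·3 + 31·4 + 28·3 + 23·6 = 451
Kwame: 11·4 + 3·5 + 22·2 + 31·3 + 28·6 + 23·5 = 479
Ingrid: 11·1 + 3·1 + 22·1 + 31·1 + 28·1 + 23·4 = 187
Marcus: 11·5 + 3·6 + 22·5 + 31·6 + 28·4 + 23·1 = 504
Noah: 11·6 + 3·4 + 22·4 + 31·2 + 28·5 + 23·3 = 437
Aisha: 11·2 + 3·3 + 22·6 + 31·5 + 28·2 + 23·2 = 420
Marcus has the highest Borda score (504).

Marcus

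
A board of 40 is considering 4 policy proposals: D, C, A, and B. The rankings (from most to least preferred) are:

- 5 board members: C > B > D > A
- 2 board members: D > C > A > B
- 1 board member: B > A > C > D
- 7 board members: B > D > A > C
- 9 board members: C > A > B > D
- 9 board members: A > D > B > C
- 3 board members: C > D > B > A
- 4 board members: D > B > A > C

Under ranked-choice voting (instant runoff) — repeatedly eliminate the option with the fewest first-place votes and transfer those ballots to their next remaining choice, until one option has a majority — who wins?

Round 1: D 6, C 17, A 9, B 8. Eliminate D.
Round 2: C 19, A 9, B 12. Eliminate A.
Round 3: C 19, B 21. B has a majority.

B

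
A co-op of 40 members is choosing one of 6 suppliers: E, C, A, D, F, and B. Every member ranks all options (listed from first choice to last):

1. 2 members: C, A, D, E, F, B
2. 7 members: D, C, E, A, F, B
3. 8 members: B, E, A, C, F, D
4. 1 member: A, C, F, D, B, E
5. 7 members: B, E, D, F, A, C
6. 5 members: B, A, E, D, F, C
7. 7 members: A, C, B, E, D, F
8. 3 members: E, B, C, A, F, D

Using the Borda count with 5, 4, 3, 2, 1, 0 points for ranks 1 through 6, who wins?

B

E: 2·2 + 7·3 + 8·4 + 1·0 + 7·4 + 5·3 + 7·2 + 3·5 = 129
C: 2·5 + 7·4 + 8·2 + 1·4 + 7·0 + 5·0 + 7·4 + 3·3 = 95
A: 2·4 + 7·2 + 8·3 + 1·5 + 7·1 + 5·4 + 7·5 + 3·2 = 119
D: 2·3 + 7·5 + 8·0 + 1·2 + 7·3 + 5·2 + 7·1 + 3·0 = 81
F: 2·1 + 7·1 + 8·1 + 1·3 + 7·2 + 5·1 + 7·0 + 3·1 = 42
B: 2·0 + 7·0 + 8·5 + 1·1 + 7·5 + 5·5 + 7·3 + 3·4 = 134
B has the highest Borda score (134).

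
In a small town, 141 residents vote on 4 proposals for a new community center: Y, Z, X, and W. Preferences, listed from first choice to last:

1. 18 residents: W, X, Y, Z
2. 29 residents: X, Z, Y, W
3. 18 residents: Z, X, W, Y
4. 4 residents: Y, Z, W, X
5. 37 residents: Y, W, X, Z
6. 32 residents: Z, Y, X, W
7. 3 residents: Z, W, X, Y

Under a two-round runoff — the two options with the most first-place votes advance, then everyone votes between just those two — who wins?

Round 1 first-place votes: Y 41, Z 53, X 29, W 18.
Z and Y advance.
Runoff: Z is preferred to Y by 82 voters; Y by 59.
Z wins the runoff.

Z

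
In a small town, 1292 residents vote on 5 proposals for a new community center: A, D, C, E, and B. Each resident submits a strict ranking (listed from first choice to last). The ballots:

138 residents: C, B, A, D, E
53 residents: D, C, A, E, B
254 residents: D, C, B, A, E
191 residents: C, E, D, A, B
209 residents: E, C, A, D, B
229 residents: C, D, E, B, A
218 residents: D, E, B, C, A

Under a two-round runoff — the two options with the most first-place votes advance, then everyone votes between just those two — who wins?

Round 1 first-place votes: A 0, D 525, C 558, E 209, B 0.
C and D advance.
Runoff: C is preferred to D by 767 voters; D by 525.
C wins the runoff.

C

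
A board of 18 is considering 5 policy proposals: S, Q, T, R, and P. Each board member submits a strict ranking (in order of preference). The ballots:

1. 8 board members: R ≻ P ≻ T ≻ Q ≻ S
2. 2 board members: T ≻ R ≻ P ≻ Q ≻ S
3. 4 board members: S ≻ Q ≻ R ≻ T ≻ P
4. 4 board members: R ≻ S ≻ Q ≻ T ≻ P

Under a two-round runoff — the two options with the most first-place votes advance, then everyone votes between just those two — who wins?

Round 1 first-place votes: S 4, Q 0, T 2, R 12, P 0.
R and S advance.
Runoff: R is preferred to S by 14 voters; S by 4.
R wins the runoff.

R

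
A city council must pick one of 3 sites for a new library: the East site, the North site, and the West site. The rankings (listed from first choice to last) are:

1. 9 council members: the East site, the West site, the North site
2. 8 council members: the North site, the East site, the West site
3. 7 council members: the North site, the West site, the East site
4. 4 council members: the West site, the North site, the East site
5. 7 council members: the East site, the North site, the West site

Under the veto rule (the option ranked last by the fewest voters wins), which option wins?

the North site

Last-place votes: the East site 11, the North site 9, the West site 15.
the North site is ranked last by the fewest voters, so the North site wins.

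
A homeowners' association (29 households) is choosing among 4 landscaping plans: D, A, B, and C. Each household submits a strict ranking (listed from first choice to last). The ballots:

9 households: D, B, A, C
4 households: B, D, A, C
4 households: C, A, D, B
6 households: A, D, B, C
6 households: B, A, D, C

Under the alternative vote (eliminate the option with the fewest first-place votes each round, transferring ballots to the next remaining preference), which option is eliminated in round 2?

D

Round 1: D 9, A 6, B 10, C 4. Eliminate C.
Round 2: D 9, A 10, B 10. Eliminate D.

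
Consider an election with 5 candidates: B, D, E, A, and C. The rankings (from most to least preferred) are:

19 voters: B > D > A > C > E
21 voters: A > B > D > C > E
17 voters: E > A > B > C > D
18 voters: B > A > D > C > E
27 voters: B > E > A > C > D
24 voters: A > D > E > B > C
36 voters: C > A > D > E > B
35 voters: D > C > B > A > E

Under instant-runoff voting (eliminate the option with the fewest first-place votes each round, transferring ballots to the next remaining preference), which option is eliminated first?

Round 1: B 64, D 35, E 17, A 45, C 36. Eliminate E.

E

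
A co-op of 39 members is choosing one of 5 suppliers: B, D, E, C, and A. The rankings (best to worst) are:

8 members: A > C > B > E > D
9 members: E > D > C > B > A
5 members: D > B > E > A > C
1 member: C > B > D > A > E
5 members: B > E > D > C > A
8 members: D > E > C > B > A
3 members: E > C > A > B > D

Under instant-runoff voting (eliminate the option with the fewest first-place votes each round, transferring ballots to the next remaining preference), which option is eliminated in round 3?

Round 1: B 5, D 13, E 12, C 1, A 8. Eliminate C.
Round 2: B 6, D 13, E 12, A 8. Eliminate B.
Round 3: D 14, E 17, A 8. Eliminate A.

A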